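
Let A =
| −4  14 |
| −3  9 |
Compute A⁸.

tr A = 5 and det A = 6, so the characteristic polynomial is λ² − (5)λ + (6) with roots 3 and 2.
Eigenvectors give P = [[−2, 7], [−1, 3]] with P⁻¹ = [[3, −7], [1, −2]], and A = P·diag(3, 2)·P⁻¹.
Then A⁸ = P·diag(6561, 256)·P⁻¹ = [[−13122, 1792], [−6561, 768]] · [[3, −7], [1, −2]] = [[−37574, 88270], [−18915, 44391]].

[[−37574, 88270], [−18915, 44391]]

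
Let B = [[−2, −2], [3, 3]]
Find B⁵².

[[−2, −2], [3, 3]]

B² = B (a projection; rank 1, trace 1), so B⁵² = B.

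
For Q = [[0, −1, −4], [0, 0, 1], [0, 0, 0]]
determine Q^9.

[[0, 0, 0], [0, 0, 0], [0, 0, 0]]

Q is strictly triangular, hence nilpotent: Q^3 = 0, so Q^9 = 0.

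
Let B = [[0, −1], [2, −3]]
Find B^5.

tr B = −3 and det B = 2, so the characteristic polynomial is λ² − (−3)λ + (2) with roots −2 and −1.
Eigenvectors give P = [[1, 1], [2, 1]] with P⁻¹ = [[−1, 1], [2, −1]], and B = P·diag(−2, −1)·P⁻¹.
Then B^5 = P·diag(−32, −1)·P⁻¹ = [[−32, −1], [−64, −1]] · [[−1, 1], [2, −1]] = [[30, −31], [62, −63]].

[[30, −31], [62, −63]]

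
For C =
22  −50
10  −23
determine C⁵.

[[1132, −2750], [550, −1343]]

tr C = −1 and det C = −6, so the characteristic polynomial is λ² − (−1)λ + (−6) with roots −3 and 2.
Eigenvectors give P = [[2, 5], [1, 2]] with P⁻¹ = [[−2, 5], [1, −2]], and C = P·diag(−3, 2)·P⁻¹.
Then C⁵ = P·diag(−243, 32)·P⁻¹ = [[−486, 160], [−243, 64]] · [[−2, 5], [1, −2]] = [[1132, −2750], [550, −1343]].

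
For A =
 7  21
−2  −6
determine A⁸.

A² = A (a projection; rank 1, trace 1), so A⁸ = A.

[[7, 21], [−2, −6]]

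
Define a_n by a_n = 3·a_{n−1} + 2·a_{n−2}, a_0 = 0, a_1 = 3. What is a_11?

851001

With companion matrix Q = [[3, 2], [1, 0]], [a_n, a_{n−1}]ᵀ = Q·[a_{n−1}, a_{n−2}]ᵀ, so [a_11, a_10]ᵀ = Q^10·[a_1, a_0]ᵀ.
Q^10 = [[283667, 159294], [79647, 44726]], giving [a_11, a_10]ᵀ = [[851001], [238941]].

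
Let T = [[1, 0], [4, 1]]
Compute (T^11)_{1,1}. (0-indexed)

1

T = I + N where N = [[0, 0], [4, 0]] is strictly lower-triangular, so N^2 = 0.
(I + N)^11 = I + 11·N = [[1, 0], [44, 1]].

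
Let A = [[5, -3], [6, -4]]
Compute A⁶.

[[127, -63], [126, -62]]

tr A = 1 and det A = -2, so the characteristic polynomial is λ² − (1)λ + (-2) with roots -1 and 2.
Eigenvectors give P = [[-1, 1], [-2, 1]] with P⁻¹ = [[1, -1], [2, -1]], and A = P·diag(-1, 2)·P⁻¹.
Then A⁶ = P·diag(1, 64)·P⁻¹ = [[-1, 64], [-2, 64]] · [[1, -1], [2, -1]] = [[127, -63], [126, -62]].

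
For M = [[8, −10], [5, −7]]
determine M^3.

tr M = 1 and det M = −6, so the characteristic polynomial is λ² − (1)λ + (−6) with roots 3 and −2.
Eigenvectors give P = [[2, −1], [1, −1]] with P⁻¹ = [[1, −1], [1, −2]], and M = P·diag(3, −2)·P⁻¹.
Then M^3 = P·diag(27, −8)·P⁻¹ = [[54, 8], [27, 8]] · [[1, −1], [1, −2]] = [[62, −70], [35, −43]].

[[62, −70], [35, −43]]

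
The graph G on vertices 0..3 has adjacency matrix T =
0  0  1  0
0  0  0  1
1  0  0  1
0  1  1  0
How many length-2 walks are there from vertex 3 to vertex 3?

2

The number of length-2 walks from vertex 3 to vertex 3 is entry (3,3) of T^2, where T is the adjacency matrix.
T^2 = [[1, 0, 0, 1], [0, 1, 1, 0], [0, 1, 2, 0], [1, 0, 0, 2]]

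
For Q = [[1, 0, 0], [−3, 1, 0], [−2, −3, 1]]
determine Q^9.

Q = I + N where N = [[0, 0, 0], [−3, 0, 0], [−2, −3, 0]] is strictly lower-triangular, so N^3 = 0.
(I + N)^9 = I + 9·N + 36·N^2 = [[1, 0, 0], [−27, 1, 0], [306, −27, 1]].

[[1, 0, 0], [−27, 1, 0], [306, −27, 1]]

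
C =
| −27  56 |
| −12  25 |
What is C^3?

[[−195, 392], [−84, 169]]

tr C = −2 and det C = −3, so the characteristic polynomial is λ² − (−2)λ + (−3) with roots −3 and 1.
Eigenvectors give P = [[7, −2], [3, −1]] with P⁻¹ = [[1, −2], [3, −7]], and C = P·diag(−3, 1)·P⁻¹.
Then C^3 = P·diag(−27, 1)·P⁻¹ = [[−189, −2], [−81, −1]] · [[1, −2], [3, −7]] = [[−195, 392], [−84, 169]].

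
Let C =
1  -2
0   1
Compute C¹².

[[1, -24], [0, 1]]

C = I + N where N = [[0, -2], [0, 0]] is strictly upper-triangular, so N² = 0.
(I + N)¹² = I + 12·N = [[1, -24], [0, 1]].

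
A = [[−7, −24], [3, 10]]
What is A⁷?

tr A = 3 and det A = 2, so the characteristic polynomial is λ² − (3)λ + (2) with roots 1 and 2.
Eigenvectors give P = [[−3, −8], [1, 3]] with P⁻¹ = [[−3, −8], [1, 3]], and A = P·diag(1, 2)·P⁻¹.
Then A⁷ = P·diag(1, 128)·P⁻¹ = [[−3, −1024], [1, 384]] · [[−3, −8], [1, 3]] = [[−1015, −3048], [381, 1144]].

[[−1015, −3048], [381, 1144]]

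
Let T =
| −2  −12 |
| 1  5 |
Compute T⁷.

tr T = 3 and det T = 2, so the characteristic polynomial is λ² − (3)λ + (2) with roots 1 and 2.
Eigenvectors give P = [[4, −3], [−1, 1]] with P⁻¹ = [[1, 3], [1, 4]], and T = P·diag(1, 2)·P⁻¹.
Then T⁷ = P·diag(1, 128)·P⁻¹ = [[4, −384], [−1, 128]] · [[1, 3], [1, 4]] = [[−380, −1524], [127, 509]].

[[−380, −1524], [127, 509]]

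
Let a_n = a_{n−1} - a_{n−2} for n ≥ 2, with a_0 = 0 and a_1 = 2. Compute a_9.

With companion matrix B = [[1, -1], [1, 0]], [a_n, a_{n−1}]ᵀ = B·[a_{n−1}, a_{n−2}]ᵀ, so [a_9, a_8]ᵀ = B^8·[a_1, a_0]ᵀ.
B^8 = [[0, -1], [1, -1]], giving [a_9, a_8]ᵀ = [[0], [2]].

0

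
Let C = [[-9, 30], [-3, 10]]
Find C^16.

C² = C (a projection; rank 1, trace 1), so C^16 = C.

[[-9, 30], [-3, 10]]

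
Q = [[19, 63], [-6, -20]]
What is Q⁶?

[[-377, -1323], [126, 442]]

tr Q = -1 and det Q = -2, so the characteristic polynomial is λ² − (-1)λ + (-2) with roots -2 and 1.
Eigenvectors give P = [[-3, 7], [1, -2]] with P⁻¹ = [[2, 7], [1, 3]], and Q = P·diag(-2, 1)·P⁻¹.
Then Q⁶ = P·diag(64, 1)·P⁻¹ = [[-192, 7], [64, -2]] · [[2, 7], [1, 3]] = [[-377, -1323], [126, 442]].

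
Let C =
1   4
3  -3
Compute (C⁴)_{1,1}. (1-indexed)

C² = [[13, -8], [-6, 21]]
C³ = [[-11, 76], [57, -87]]
C⁴ = [[217, -272], [-204, 489]]

217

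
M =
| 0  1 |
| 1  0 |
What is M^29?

M² = I (check: tr M = 0 and det M = −1), so M^29 = M since 29 is odd.

[[0, 1], [1, 0]]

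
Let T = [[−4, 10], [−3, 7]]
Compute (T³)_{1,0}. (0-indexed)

−21

tr T = 3 and det T = 2, so the characteristic polynomial is λ² − (3)λ + (2) with roots 1 and 2.
Eigenvectors give P = [[2, −5], [1, −3]] with P⁻¹ = [[3, −5], [1, −2]], and T = P·diag(1, 2)·P⁻¹.
Then T³ = P·diag(1, 8)·P⁻¹ = [[2, −40], [1, −24]] · [[3, −5], [1, −2]] = [[−34, 70], [−21, 43]].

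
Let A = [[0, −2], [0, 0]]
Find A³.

[[0, 0], [0, 0]]

A is strictly triangular, hence nilpotent: A² = 0, so A³ = 0.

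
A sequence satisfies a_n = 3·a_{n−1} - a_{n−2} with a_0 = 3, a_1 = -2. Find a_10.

-21282

With companion matrix A = [[3, -1], [1, 0]], [a_n, a_{n−1}]ᵀ = A·[a_{n−1}, a_{n−2}]ᵀ, so [a_10, a_9]ᵀ = A⁹·[a_1, a_0]ᵀ.
A⁹ = [[6765, -2584], [2584, -987]], giving [a_10, a_9]ᵀ = [[-21282], [-8129]].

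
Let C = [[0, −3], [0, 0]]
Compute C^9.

C is strictly triangular, hence nilpotent: C^2 = 0, so C^9 = 0.

[[0, 0], [0, 0]]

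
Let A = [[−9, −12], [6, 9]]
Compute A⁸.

[[6561, 0], [0, 6561]]

tr A = 0 and det A = −9, so the characteristic polynomial is λ² − (0)λ + (−9) with roots −3 and 3.
Eigenvectors give P = [[2, 1], [−1, −1]] with P⁻¹ = [[1, 1], [−1, −2]], and A = P·diag(−3, 3)·P⁻¹.
Then A⁸ = P·diag(6561, 6561)·P⁻¹ = [[13122, 6561], [−6561, −6561]] · [[1, 1], [−1, −2]] = [[6561, 0], [0, 6561]].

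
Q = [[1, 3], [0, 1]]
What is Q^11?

[[1, 33], [0, 1]]

Q = I + N where N = [[0, 3], [0, 0]] is strictly upper-triangular, so N^2 = 0.
(I + N)^11 = I + 11·N = [[1, 33], [0, 1]].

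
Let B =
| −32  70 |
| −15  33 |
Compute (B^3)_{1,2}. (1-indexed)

tr B = 1 and det B = −6, so the characteristic polynomial is λ² − (1)λ + (−6) with roots 3 and −2.
Eigenvectors give P = [[2, 7], [1, 3]] with P⁻¹ = [[−3, 7], [1, −2]], and B = P·diag(3, −2)·P⁻¹.
Then B^3 = P·diag(27, −8)·P⁻¹ = [[54, −56], [27, −24]] · [[−3, 7], [1, −2]] = [[−218, 490], [−105, 237]].

490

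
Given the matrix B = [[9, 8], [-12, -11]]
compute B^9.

[[39369, 39368], [-59052, -59051]]

tr B = -2 and det B = -3, so the characteristic polynomial is λ² − (-2)λ + (-3) with roots 1 and -3.
Eigenvectors give P = [[1, 2], [-1, -3]] with P⁻¹ = [[3, 2], [-1, -1]], and B = P·diag(1, -3)·P⁻¹.
Then B^9 = P·diag(1, -19683)·P⁻¹ = [[1, -39366], [-1, 59049]] · [[3, 2], [-1, -1]] = [[39369, 39368], [-59052, -59051]].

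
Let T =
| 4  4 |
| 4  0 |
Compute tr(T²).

48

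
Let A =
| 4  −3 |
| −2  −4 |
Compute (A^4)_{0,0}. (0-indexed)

A^2 = [[22, 0], [0, 22]]
A^3 = [[88, −66], [−44, −88]]
A^4 = [[484, 0], [0, 484]]

484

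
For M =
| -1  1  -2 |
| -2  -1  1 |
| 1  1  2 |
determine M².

[[-3, -4, -1], [5, 0, 5], [-1, 2, 3]]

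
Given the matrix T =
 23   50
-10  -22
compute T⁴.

tr T = 1 and det T = -6, so the characteristic polynomial is λ² − (1)λ + (-6) with roots -2 and 3.
Eigenvectors give P = [[2, -5], [-1, 2]] with P⁻¹ = [[-2, -5], [-1, -2]], and T = P·diag(-2, 3)·P⁻¹.
Then T⁴ = P·diag(16, 81)·P⁻¹ = [[32, -405], [-16, 162]] · [[-2, -5], [-1, -2]] = [[341, 650], [-130, -244]].

[[341, 650], [-130, -244]]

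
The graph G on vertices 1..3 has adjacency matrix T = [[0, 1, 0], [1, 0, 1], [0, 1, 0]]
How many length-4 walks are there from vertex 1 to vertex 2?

0

The number of length-4 walks from vertex 1 to vertex 2 is entry (1,2) of T⁴, where T is the adjacency matrix.
T² = [[1, 0, 1], [0, 2, 0], [1, 0, 1]]
T³ = [[0, 2, 0], [2, 0, 2], [0, 2, 0]]
T⁴ = [[2, 0, 2], [0, 4, 0], [2, 0, 2]]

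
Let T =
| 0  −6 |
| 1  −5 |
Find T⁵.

tr T = −5 and det T = 6, so the characteristic polynomial is λ² − (−5)λ + (6) with roots −2 and −3.
Eigenvectors give P = [[−3, 2], [−1, 1]] with P⁻¹ = [[−1, 2], [−1, 3]], and T = P·diag(−2, −3)·P⁻¹.
Then T⁵ = P·diag(−32, −243)·P⁻¹ = [[96, −486], [32, −243]] · [[−1, 2], [−1, 3]] = [[390, −1266], [211, −665]].

[[390, −1266], [211, −665]]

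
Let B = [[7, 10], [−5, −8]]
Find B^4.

[[−49, −130], [65, 146]]

tr B = −1 and det B = −6, so the characteristic polynomial is λ² − (−1)λ + (−6) with roots 2 and −3.
Eigenvectors give P = [[−2, −1], [1, 1]] with P⁻¹ = [[−1, −1], [1, 2]], and B = P·diag(2, −3)·P⁻¹.
Then B^4 = P·diag(16, 81)·P⁻¹ = [[−32, −81], [16, 81]] · [[−1, −1], [1, 2]] = [[−49, −130], [65, 146]].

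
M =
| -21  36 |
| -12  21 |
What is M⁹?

tr M = 0 and det M = -9, so the characteristic polynomial is λ² − (0)λ + (-9) with roots 3 and -3.
Eigenvectors give P = [[-3, 2], [-2, 1]] with P⁻¹ = [[1, -2], [2, -3]], and M = P·diag(3, -3)·P⁻¹.
Then M⁹ = P·diag(19683, -19683)·P⁻¹ = [[-59049, -39366], [-39366, -19683]] · [[1, -2], [2, -3]] = [[-137781, 236196], [-78732, 137781]].

[[-137781, 236196], [-78732, 137781]]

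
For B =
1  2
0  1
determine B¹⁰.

B = I + N where N = [[0, 2], [0, 0]] is strictly upper-triangular, so N² = 0.
(I + N)¹⁰ = I + 10·N = [[1, 20], [0, 1]].

[[1, 20], [0, 1]]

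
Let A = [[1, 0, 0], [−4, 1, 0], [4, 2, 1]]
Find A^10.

A = I + N where N = [[0, 0, 0], [−4, 0, 0], [4, 2, 0]] is strictly lower-triangular, so N^3 = 0.
(I + N)^10 = I + 10·N + 45·N^2 = [[1, 0, 0], [−40, 1, 0], [−320, 20, 1]].

[[1, 0, 0], [−40, 1, 0], [−320, 20, 1]]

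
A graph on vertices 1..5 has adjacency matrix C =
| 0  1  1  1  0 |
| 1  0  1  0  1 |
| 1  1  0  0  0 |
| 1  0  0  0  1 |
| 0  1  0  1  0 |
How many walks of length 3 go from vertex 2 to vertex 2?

The number of length-3 walks from vertex 2 to vertex 2 is entry (2,2) of C³, where C is the adjacency matrix.
C² = [[3, 1, 1, 0, 2], [1, 3, 1, 2, 0], [1, 1, 2, 1, 1], [0, 2, 1, 2, 0], [2, 0, 1, 0, 2]]
C³ = [[2, 6, 4, 5, 1], [6, 2, 4, 1, 5], [4, 4, 2, 2, 2], [5, 1, 2, 0, 4], [1, 5, 2, 4, 0]]

2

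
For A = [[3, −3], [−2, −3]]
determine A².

[[15, 0], [0, 15]]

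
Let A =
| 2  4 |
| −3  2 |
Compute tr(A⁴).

−256

A² = [[−8, 16], [−12, −8]]
A³ = [[−64, 0], [0, −64]]
A⁴ = [[−128, −256], [192, −128]]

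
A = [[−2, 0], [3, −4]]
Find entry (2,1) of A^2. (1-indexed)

−18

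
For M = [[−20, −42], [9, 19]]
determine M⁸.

tr M = −1 and det M = −2, so the characteristic polynomial is λ² − (−1)λ + (−2) with roots 1 and −2.
Eigenvectors give P = [[−2, 7], [1, −3]] with P⁻¹ = [[3, 7], [1, 2]], and M = P·diag(1, −2)·P⁻¹.
Then M⁸ = P·diag(1, 256)·P⁻¹ = [[−2, 1792], [1, −768]] · [[3, 7], [1, 2]] = [[1786, 3570], [−765, −1529]].

[[1786, 3570], [−765, −1529]]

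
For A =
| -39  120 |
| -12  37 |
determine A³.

[[-279, 840], [-84, 253]]

tr A = -2 and det A = -3, so the characteristic polynomial is λ² − (-2)λ + (-3) with roots 1 and -3.
Eigenvectors give P = [[3, 10], [1, 3]] with P⁻¹ = [[-3, 10], [1, -3]], and A = P·diag(1, -3)·P⁻¹.
Then A³ = P·diag(1, -27)·P⁻¹ = [[3, -270], [1, -81]] · [[-3, 10], [1, -3]] = [[-279, 840], [-84, 253]].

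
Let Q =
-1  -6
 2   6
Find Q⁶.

tr Q = 5 and det Q = 6, so the characteristic polynomial is λ² − (5)λ + (6) with roots 3 and 2.
Eigenvectors give P = [[-3, -2], [2, 1]] with P⁻¹ = [[1, 2], [-2, -3]], and Q = P·diag(3, 2)·P⁻¹.
Then Q⁶ = P·diag(729, 64)·P⁻¹ = [[-2187, -128], [1458, 64]] · [[1, 2], [-2, -3]] = [[-1931, -3990], [1330, 2724]].

[[-1931, -3990], [1330, 2724]]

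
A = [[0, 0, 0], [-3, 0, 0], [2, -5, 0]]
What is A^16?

A is strictly triangular, hence nilpotent: A^3 = 0, so A^16 = 0.

[[0, 0, 0], [0, 0, 0], [0, 0, 0]]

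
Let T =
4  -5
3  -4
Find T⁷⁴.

[[1, 0], [0, 1]]

T² = I (check: tr T = 0 and det T = -1), so T⁷⁴ = I since 74 is even.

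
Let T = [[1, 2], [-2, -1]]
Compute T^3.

[[-3, -6], [6, 3]]

T^2 = [[-3, 0], [0, -3]]
T^3 = [[-3, -6], [6, 3]]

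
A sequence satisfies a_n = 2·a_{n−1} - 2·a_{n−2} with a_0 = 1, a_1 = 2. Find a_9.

32

With companion matrix Q = [[2, -2], [1, 0]], [a_n, a_{n−1}]ᵀ = Q·[a_{n−1}, a_{n−2}]ᵀ, so [a_9, a_8]ᵀ = Q⁸·[a_1, a_0]ᵀ.
Q⁸ = [[16, 0], [0, 16]], giving [a_9, a_8]ᵀ = [[32], [16]].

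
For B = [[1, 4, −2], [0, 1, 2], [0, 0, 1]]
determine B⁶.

[[1, 24, 108], [0, 1, 12], [0, 0, 1]]

B = I + N where N = [[0, 4, −2], [0, 0, 2], [0, 0, 0]] is strictly upper-triangular, so N³ = 0.
(I + N)⁶ = I + 6·N + 15·N² = [[1, 24, 108], [0, 1, 12], [0, 0, 1]].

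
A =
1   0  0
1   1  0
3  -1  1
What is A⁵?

A = I + N where N = [[0, 0, 0], [1, 0, 0], [3, -1, 0]] is strictly lower-triangular, so N³ = 0.
(I + N)⁵ = I + 5·N + 10·N² = [[1, 0, 0], [5, 1, 0], [5, -5, 1]].

[[1, 0, 0], [5, 1, 0], [5, -5, 1]]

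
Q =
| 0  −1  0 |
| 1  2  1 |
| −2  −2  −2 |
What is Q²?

[[−1, −2, −1], [0, 1, 0], [2, 2, 2]]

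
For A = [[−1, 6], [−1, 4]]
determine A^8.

[[−509, 1530], [−255, 766]]

tr A = 3 and det A = 2, so the characteristic polynomial is λ² − (3)λ + (2) with roots 2 and 1.
Eigenvectors give P = [[−2, −3], [−1, −1]] with P⁻¹ = [[1, −3], [−1, 2]], and A = P·diag(2, 1)·P⁻¹.
Then A^8 = P·diag(256, 1)·P⁻¹ = [[−512, −3], [−256, −1]] · [[1, −3], [−1, 2]] = [[−509, 1530], [−255, 766]].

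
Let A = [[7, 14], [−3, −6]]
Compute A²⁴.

[[7, 14], [−3, −6]]

A² = A (a projection; rank 1, trace 1), so A²⁴ = A.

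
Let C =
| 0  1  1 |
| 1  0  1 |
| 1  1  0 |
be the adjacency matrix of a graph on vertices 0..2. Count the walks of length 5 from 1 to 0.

11

The number of length-5 walks from vertex 1 to vertex 0 is entry (1,0) of C⁵, where C is the adjacency matrix.
C² = [[2, 1, 1], [1, 2, 1], [1, 1, 2]]
C³ = [[2, 3, 3], [3, 2, 3], [3, 3, 2]]
C⁴ = [[6, 5, 5], [5, 6, 5], [5, 5, 6]]
C⁵ = [[10, 11, 11], [11, 10, 11], [11, 11, 10]]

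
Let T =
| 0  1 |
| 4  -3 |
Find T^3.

T^2 = [[4, -3], [-12, 13]]
T^3 = [[-12, 13], [52, -51]]

[[-12, 13], [52, -51]]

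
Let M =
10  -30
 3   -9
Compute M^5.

M² = M (a projection; rank 1, trace 1), so M^5 = M.

[[10, -30], [3, -9]]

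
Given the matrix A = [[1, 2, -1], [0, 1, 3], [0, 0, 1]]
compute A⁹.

[[1, 18, 207], [0, 1, 27], [0, 0, 1]]

A = I + N where N = [[0, 2, -1], [0, 0, 3], [0, 0, 0]] is strictly upper-triangular, so N³ = 0.
(I + N)⁹ = I + 9·N + 36·N² = [[1, 18, 207], [0, 1, 27], [0, 0, 1]].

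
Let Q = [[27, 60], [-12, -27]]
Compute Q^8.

tr Q = 0 and det Q = -9, so the characteristic polynomial is λ² − (0)λ + (-9) with roots 3 and -3.
Eigenvectors give P = [[5, -2], [-2, 1]] with P⁻¹ = [[1, 2], [2, 5]], and Q = P·diag(3, -3)·P⁻¹.
Then Q^8 = P·diag(6561, 6561)·P⁻¹ = [[32805, -13122], [-13122, 6561]] · [[1, 2], [2, 5]] = [[6561, 0], [0, 6561]].

[[6561, 0], [0, 6561]]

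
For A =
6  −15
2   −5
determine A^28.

[[6, −15], [2, −5]]

A² = A (a projection; rank 1, trace 1), so A^28 = A.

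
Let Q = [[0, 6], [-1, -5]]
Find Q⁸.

[[-12354, -37830], [6305, 19171]]

tr Q = -5 and det Q = 6, so the characteristic polynomial is λ² − (-5)λ + (6) with roots -2 and -3.
Eigenvectors give P = [[3, -2], [-1, 1]] with P⁻¹ = [[1, 2], [1, 3]], and Q = P·diag(-2, -3)·P⁻¹.
Then Q⁸ = P·diag(256, 6561)·P⁻¹ = [[768, -13122], [-256, 6561]] · [[1, 2], [1, 3]] = [[-12354, -37830], [6305, 19171]].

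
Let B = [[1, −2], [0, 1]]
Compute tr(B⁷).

2

B = I + N where N = [[0, −2], [0, 0]] is strictly upper-triangular, so N² = 0.
(I + N)⁷ = I + 7·N = [[1, −14], [0, 1]].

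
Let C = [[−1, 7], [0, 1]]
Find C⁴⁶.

C² = I (check: tr C = 0 and det C = −1), so C⁴⁶ = I since 46 is even.

[[1, 0], [0, 1]]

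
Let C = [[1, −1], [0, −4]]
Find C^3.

C^2 = [[1, 3], [0, 16]]
C^3 = [[1, −13], [0, −64]]

[[1, −13], [0, −64]]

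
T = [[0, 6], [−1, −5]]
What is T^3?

[[30, 114], [−19, −65]]

tr T = −5 and det T = 6, so the characteristic polynomial is λ² − (−5)λ + (6) with roots −3 and −2.
Eigenvectors give P = [[2, 3], [−1, −1]] with P⁻¹ = [[−1, −3], [1, 2]], and T = P·diag(−3, −2)·P⁻¹.
Then T^3 = P·diag(−27, −8)·P⁻¹ = [[−54, −24], [27, 8]] · [[−1, −3], [1, 2]] = [[30, 114], [−19, −65]].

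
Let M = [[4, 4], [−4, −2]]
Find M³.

[[−32, −16], [16, −8]]

M² = [[0, 8], [−8, −12]]
M³ = [[−32, −16], [16, −8]]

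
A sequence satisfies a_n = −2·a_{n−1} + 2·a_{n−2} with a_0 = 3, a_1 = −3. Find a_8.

With companion matrix B = [[−2, 2], [1, 0]], [a_n, a_{n−1}]ᵀ = B·[a_{n−1}, a_{n−2}]ᵀ, so [a_8, a_7]ᵀ = B⁷·[a_1, a_0]ᵀ.
B⁷ = [[−896, 656], [328, −240]], giving [a_8, a_7]ᵀ = [[4656], [−1704]].

4656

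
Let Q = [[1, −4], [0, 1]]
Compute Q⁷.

[[1, −28], [0, 1]]

Q = I + N where N = [[0, −4], [0, 0]] is strictly upper-triangular, so N² = 0.
(I + N)⁷ = I + 7·N = [[1, −28], [0, 1]].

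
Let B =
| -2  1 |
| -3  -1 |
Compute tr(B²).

-1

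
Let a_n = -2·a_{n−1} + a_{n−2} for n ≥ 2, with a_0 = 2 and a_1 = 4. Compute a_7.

536

With companion matrix M = [[-2, 1], [1, 0]], [a_n, a_{n−1}]ᵀ = M·[a_{n−1}, a_{n−2}]ᵀ, so [a_7, a_6]ᵀ = M⁶·[a_1, a_0]ᵀ.
M⁶ = [[169, -70], [-70, 29]], giving [a_7, a_6]ᵀ = [[536], [-222]].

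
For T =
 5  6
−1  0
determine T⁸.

tr T = 5 and det T = 6, so the characteristic polynomial is λ² − (5)λ + (6) with roots 3 and 2.
Eigenvectors give P = [[−3, −2], [1, 1]] with P⁻¹ = [[−1, −2], [1, 3]], and T = P·diag(3, 2)·P⁻¹.
Then T⁸ = P·diag(6561, 256)·P⁻¹ = [[−19683, −512], [6561, 256]] · [[−1, −2], [1, 3]] = [[19171, 37830], [−6305, −12354]].

[[19171, 37830], [−6305, −12354]]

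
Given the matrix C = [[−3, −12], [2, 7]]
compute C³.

tr C = 4 and det C = 3, so the characteristic polynomial is λ² − (4)λ + (3) with roots 3 and 1.
Eigenvectors give P = [[−2, −3], [1, 1]] with P⁻¹ = [[1, 3], [−1, −2]], and C = P·diag(3, 1)·P⁻¹.
Then C³ = P·diag(27, 1)·P⁻¹ = [[−54, −3], [27, 1]] · [[1, 3], [−1, −2]] = [[−51, −156], [26, 79]].

[[−51, −156], [26, 79]]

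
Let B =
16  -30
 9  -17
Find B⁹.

[[2566, -5130], [1539, -3077]]

tr B = -1 and det B = -2, so the characteristic polynomial is λ² − (-1)λ + (-2) with roots -2 and 1.
Eigenvectors give P = [[-5, -2], [-3, -1]] with P⁻¹ = [[1, -2], [-3, 5]], and B = P·diag(-2, 1)·P⁻¹.
Then B⁹ = P·diag(-512, 1)·P⁻¹ = [[2560, -2], [1536, -1]] · [[1, -2], [-3, 5]] = [[2566, -5130], [1539, -3077]].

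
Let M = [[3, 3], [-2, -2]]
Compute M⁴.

[[3, 3], [-2, -2]]

M² = M (a projection; rank 1, trace 1), so M⁴ = M.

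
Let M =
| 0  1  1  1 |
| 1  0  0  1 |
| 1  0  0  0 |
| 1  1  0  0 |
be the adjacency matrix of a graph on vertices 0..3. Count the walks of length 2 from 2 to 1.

The number of length-2 walks from vertex 2 to vertex 1 is entry (2,1) of M², where M is the adjacency matrix.
M² = [[3, 1, 0, 1], [1, 2, 1, 1], [0, 1, 1, 1], [1, 1, 1, 2]]

1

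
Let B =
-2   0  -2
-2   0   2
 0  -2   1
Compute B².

[[4, 4, 2], [4, -4, 6], [4, -2, -3]]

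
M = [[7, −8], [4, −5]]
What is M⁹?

[[39367, −39368], [19684, −19685]]

tr M = 2 and det M = −3, so the characteristic polynomial is λ² − (2)λ + (−3) with roots 3 and −1.
Eigenvectors give P = [[−2, −1], [−1, −1]] with P⁻¹ = [[−1, 1], [1, −2]], and M = P·diag(3, −1)·P⁻¹.
Then M⁹ = P·diag(19683, −1)·P⁻¹ = [[−39366, 1], [−19683, 1]] · [[−1, 1], [1, −2]] = [[39367, −39368], [19684, −19685]].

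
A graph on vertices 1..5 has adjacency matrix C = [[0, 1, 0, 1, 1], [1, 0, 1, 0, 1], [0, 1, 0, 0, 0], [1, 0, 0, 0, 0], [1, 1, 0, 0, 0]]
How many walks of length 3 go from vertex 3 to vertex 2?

3

The number of length-3 walks from vertex 3 to vertex 2 is entry (3,2) of C^3, where C is the adjacency matrix.
C^2 = [[3, 1, 1, 0, 1], [1, 3, 0, 1, 1], [1, 0, 1, 0, 1], [0, 1, 0, 1, 1], [1, 1, 1, 1, 2]]
C^3 = [[2, 5, 1, 3, 4], [5, 2, 3, 1, 4], [1, 3, 0, 1, 1], [3, 1, 1, 0, 1], [4, 4, 1, 1, 2]]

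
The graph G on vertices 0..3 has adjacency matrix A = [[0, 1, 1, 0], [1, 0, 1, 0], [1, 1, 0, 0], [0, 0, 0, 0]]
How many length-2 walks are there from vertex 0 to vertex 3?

0

The number of length-2 walks from vertex 0 to vertex 3 is entry (0,3) of A², where A is the adjacency matrix.
A² = [[2, 1, 1, 0], [1, 2, 1, 0], [1, 1, 2, 0], [0, 0, 0, 0]]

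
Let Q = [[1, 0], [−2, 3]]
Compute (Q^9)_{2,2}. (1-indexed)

19683

tr Q = 4 and det Q = 3, so the characteristic polynomial is λ² − (4)λ + (3) with roots 1 and 3.
Eigenvectors give P = [[1, 0], [1, −1]] with P⁻¹ = [[1, 0], [1, −1]], and Q = P·diag(1, 3)·P⁻¹.
Then Q^9 = P·diag(1, 19683)·P⁻¹ = [[1, 0], [1, −19683]] · [[1, 0], [1, −1]] = [[1, 0], [−19682, 19683]].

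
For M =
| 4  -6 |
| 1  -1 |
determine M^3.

tr M = 3 and det M = 2, so the characteristic polynomial is λ² − (3)λ + (2) with roots 1 and 2.
Eigenvectors give P = [[2, 3], [1, 1]] with P⁻¹ = [[-1, 3], [1, -2]], and M = P·diag(1, 2)·P⁻¹.
Then M^3 = P·diag(1, 8)·P⁻¹ = [[2, 24], [1, 8]] · [[-1, 3], [1, -2]] = [[22, -42], [7, -13]].

[[22, -42], [7, -13]]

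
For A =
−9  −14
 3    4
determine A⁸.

[[44391, 88270], [−18915, −37574]]

tr A = −5 and det A = 6, so the characteristic polynomial is λ² − (−5)λ + (6) with roots −3 and −2.
Eigenvectors give P = [[7, −2], [−3, 1]] with P⁻¹ = [[1, 2], [3, 7]], and A = P·diag(−3, −2)·P⁻¹.
Then A⁸ = P·diag(6561, 256)·P⁻¹ = [[45927, −512], [−19683, 256]] · [[1, 2], [3, 7]] = [[44391, 88270], [−18915, −37574]].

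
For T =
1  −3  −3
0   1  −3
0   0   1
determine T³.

T = I + N where N = [[0, −3, −3], [0, 0, −3], [0, 0, 0]] is strictly upper-triangular, so N³ = 0.
(I + N)³ = I + 3·N + 3·N² = [[1, −9, 18], [0, 1, −9], [0, 0, 1]].

[[1, −9, 18], [0, 1, −9], [0, 0, 1]]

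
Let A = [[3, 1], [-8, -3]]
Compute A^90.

[[1, 0], [0, 1]]

A² = I (check: tr A = 0 and det A = -1), so A^90 = I since 90 is even.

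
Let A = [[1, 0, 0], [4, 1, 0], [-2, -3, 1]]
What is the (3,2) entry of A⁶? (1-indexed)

A = I + N where N = [[0, 0, 0], [4, 0, 0], [-2, -3, 0]] is strictly lower-triangular, so N³ = 0.
(I + N)⁶ = I + 6·N + 15·N² = [[1, 0, 0], [24, 1, 0], [-192, -18, 1]].

-18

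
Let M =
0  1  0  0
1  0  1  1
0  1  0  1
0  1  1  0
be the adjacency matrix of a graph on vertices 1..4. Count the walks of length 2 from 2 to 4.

The number of length-2 walks from vertex 2 to vertex 4 is entry (2,4) of M², where M is the adjacency matrix.
M² = [[1, 0, 1, 1], [0, 3, 1, 1], [1, 1, 2, 1], [1, 1, 1, 2]]

1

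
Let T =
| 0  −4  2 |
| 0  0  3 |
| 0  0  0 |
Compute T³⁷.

T is strictly triangular, hence nilpotent: T³ = 0, so T³⁷ = 0.

[[0, 0, 0], [0, 0, 0], [0, 0, 0]]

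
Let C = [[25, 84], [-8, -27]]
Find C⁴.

[[-479, -1680], [160, 561]]

tr C = -2 and det C = -3, so the characteristic polynomial is λ² − (-2)λ + (-3) with roots 1 and -3.
Eigenvectors give P = [[7, 3], [-2, -1]] with P⁻¹ = [[1, 3], [-2, -7]], and C = P·diag(1, -3)·P⁻¹.
Then C⁴ = P·diag(1, 81)·P⁻¹ = [[7, 243], [-2, -81]] · [[1, 3], [-2, -7]] = [[-479, -1680], [160, 561]].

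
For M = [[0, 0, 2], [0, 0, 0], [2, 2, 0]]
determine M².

[[4, 4, 0], [0, 0, 0], [0, 0, 4]]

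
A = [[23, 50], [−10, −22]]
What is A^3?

tr A = 1 and det A = −6, so the characteristic polynomial is λ² − (1)λ + (−6) with roots −2 and 3.
Eigenvectors give P = [[−2, −5], [1, 2]] with P⁻¹ = [[2, 5], [−1, −2]], and A = P·diag(−2, 3)·P⁻¹.
Then A^3 = P·diag(−8, 27)·P⁻¹ = [[16, −135], [−8, 54]] · [[2, 5], [−1, −2]] = [[167, 350], [−70, −148]].

[[167, 350], [−70, −148]]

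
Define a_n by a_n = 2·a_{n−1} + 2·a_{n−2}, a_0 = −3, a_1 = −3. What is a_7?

−1704

With companion matrix A = [[2, 2], [1, 0]], [a_n, a_{n−1}]ᵀ = A·[a_{n−1}, a_{n−2}]ᵀ, so [a_7, a_6]ᵀ = A⁶·[a_1, a_0]ᵀ.
A⁶ = [[328, 240], [120, 88]], giving [a_7, a_6]ᵀ = [[−1704], [−624]].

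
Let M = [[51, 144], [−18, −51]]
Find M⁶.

tr M = 0 and det M = −9, so the characteristic polynomial is λ² − (0)λ + (−9) with roots 3 and −3.
Eigenvectors give P = [[−3, −8], [1, 3]] with P⁻¹ = [[−3, −8], [1, 3]], and M = P·diag(3, −3)·P⁻¹.
Then M⁶ = P·diag(729, 729)·P⁻¹ = [[−2187, −5832], [729, 2187]] · [[−3, −8], [1, 3]] = [[729, 0], [0, 729]].

[[729, 0], [0, 729]]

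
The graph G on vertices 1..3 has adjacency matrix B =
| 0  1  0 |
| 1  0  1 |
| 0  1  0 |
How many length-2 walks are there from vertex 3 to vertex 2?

0

The number of length-2 walks from vertex 3 to vertex 2 is entry (3,2) of B², where B is the adjacency matrix.
B² = [[1, 0, 1], [0, 2, 0], [1, 0, 1]]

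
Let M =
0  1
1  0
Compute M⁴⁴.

[[1, 0], [0, 1]]

M² = I (check: tr M = 0 and det M = -1), so M⁴⁴ = I since 44 is even.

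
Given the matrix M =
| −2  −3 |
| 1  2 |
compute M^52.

M² = I (check: tr M = 0 and det M = −1), so M^52 = I since 52 is even.

[[1, 0], [0, 1]]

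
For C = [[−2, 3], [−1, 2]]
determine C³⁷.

C² = I (check: tr C = 0 and det C = −1), so C³⁷ = C since 37 is odd.

[[−2, 3], [−1, 2]]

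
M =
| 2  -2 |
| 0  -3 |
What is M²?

[[4, 2], [0, 9]]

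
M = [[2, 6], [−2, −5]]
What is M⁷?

tr M = −3 and det M = 2, so the characteristic polynomial is λ² − (−3)λ + (2) with roots −1 and −2.
Eigenvectors give P = [[−2, −3], [1, 2]] with P⁻¹ = [[−2, −3], [1, 2]], and M = P·diag(−1, −2)·P⁻¹.
Then M⁷ = P·diag(−1, −128)·P⁻¹ = [[2, 384], [−1, −256]] · [[−2, −3], [1, 2]] = [[380, 762], [−254, −509]].

[[380, 762], [−254, −509]]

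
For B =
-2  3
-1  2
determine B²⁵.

[[-2, 3], [-1, 2]]

B² = I (check: tr B = 0 and det B = -1), so B²⁵ = B since 25 is odd.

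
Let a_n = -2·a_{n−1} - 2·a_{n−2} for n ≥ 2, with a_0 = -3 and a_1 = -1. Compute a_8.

With companion matrix M = [[-2, -2], [1, 0]], [a_n, a_{n−1}]ᵀ = M·[a_{n−1}, a_{n−2}]ᵀ, so [a_8, a_7]ᵀ = M⁷·[a_1, a_0]ᵀ.
M⁷ = [[0, 16], [-8, -16]], giving [a_8, a_7]ᵀ = [[-48], [56]].

-48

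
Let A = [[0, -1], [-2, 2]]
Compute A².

[[2, -2], [-4, 6]]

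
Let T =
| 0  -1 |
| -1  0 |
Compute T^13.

[[0, -1], [-1, 0]]

T² = I (check: tr T = 0 and det T = -1), so T^13 = T since 13 is odd.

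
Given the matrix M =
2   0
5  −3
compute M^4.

tr M = −1 and det M = −6, so the characteristic polynomial is λ² − (−1)λ + (−6) with roots −3 and 2.
Eigenvectors give P = [[0, 1], [−1, 1]] with P⁻¹ = [[1, −1], [1, 0]], and M = P·diag(−3, 2)·P⁻¹.
Then M^4 = P·diag(81, 16)·P⁻¹ = [[0, 16], [−81, 16]] · [[1, −1], [1, 0]] = [[16, 0], [−65, 81]].

[[16, 0], [−65, 81]]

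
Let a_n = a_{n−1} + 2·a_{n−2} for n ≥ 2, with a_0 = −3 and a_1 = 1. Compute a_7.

With companion matrix Q = [[1, 2], [1, 0]], [a_n, a_{n−1}]ᵀ = Q·[a_{n−1}, a_{n−2}]ᵀ, so [a_7, a_6]ᵀ = Q⁶·[a_1, a_0]ᵀ.
Q⁶ = [[43, 42], [21, 22]], giving [a_7, a_6]ᵀ = [[−83], [−45]].

−83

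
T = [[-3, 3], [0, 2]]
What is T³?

T² = [[9, -3], [0, 4]]
T³ = [[-27, 21], [0, 8]]

[[-27, 21], [0, 8]]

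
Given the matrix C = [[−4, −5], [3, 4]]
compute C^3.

C² = I (check: tr C = 0 and det C = −1), so C^3 = C since 3 is odd.

[[−4, −5], [3, 4]]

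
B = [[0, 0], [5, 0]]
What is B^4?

[[0, 0], [0, 0]]

B is strictly triangular, hence nilpotent: B^2 = 0, so B^4 = 0.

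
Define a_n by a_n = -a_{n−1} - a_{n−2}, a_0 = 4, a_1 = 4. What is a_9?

With companion matrix A = [[-1, -1], [1, 0]], [a_n, a_{n−1}]ᵀ = A·[a_{n−1}, a_{n−2}]ᵀ, so [a_9, a_8]ᵀ = A^8·[a_1, a_0]ᵀ.
A^8 = [[0, 1], [-1, -1]], giving [a_9, a_8]ᵀ = [[4], [-8]].

4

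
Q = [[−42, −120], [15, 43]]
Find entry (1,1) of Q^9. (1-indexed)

−162072

tr Q = 1 and det Q = −6, so the characteristic polynomial is λ² − (1)λ + (−6) with roots 3 and −2.
Eigenvectors give P = [[−8, −3], [3, 1]] with P⁻¹ = [[1, 3], [−3, −8]], and Q = P·diag(3, −2)·P⁻¹.
Then Q^9 = P·diag(19683, −512)·P⁻¹ = [[−157464, 1536], [59049, −512]] · [[1, 3], [−3, −8]] = [[−162072, −484680], [60585, 181243]].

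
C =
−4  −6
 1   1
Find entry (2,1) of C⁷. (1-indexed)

tr C = −3 and det C = 2, so the characteristic polynomial is λ² − (−3)λ + (2) with roots −1 and −2.
Eigenvectors give P = [[2, −3], [−1, 1]] with P⁻¹ = [[−1, −3], [−1, −2]], and C = P·diag(−1, −2)·P⁻¹.
Then C⁷ = P·diag(−1, −128)·P⁻¹ = [[−2, 384], [1, −128]] · [[−1, −3], [−1, −2]] = [[−382, −762], [127, 253]].

127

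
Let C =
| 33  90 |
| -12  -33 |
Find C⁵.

[[2673, 7290], [-972, -2673]]

tr C = 0 and det C = -9, so the characteristic polynomial is λ² − (0)λ + (-9) with roots 3 and -3.
Eigenvectors give P = [[-3, -5], [1, 2]] with P⁻¹ = [[-2, -5], [1, 3]], and C = P·diag(3, -3)·P⁻¹.
Then C⁵ = P·diag(243, -243)·P⁻¹ = [[-729, 1215], [243, -486]] · [[-2, -5], [1, 3]] = [[2673, 7290], [-972, -2673]].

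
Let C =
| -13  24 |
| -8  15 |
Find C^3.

tr C = 2 and det C = -3, so the characteristic polynomial is λ² − (2)λ + (-3) with roots 3 and -1.
Eigenvectors give P = [[-3, -2], [-2, -1]] with P⁻¹ = [[1, -2], [-2, 3]], and C = P·diag(3, -1)·P⁻¹.
Then C^3 = P·diag(27, -1)·P⁻¹ = [[-81, 2], [-54, 1]] · [[1, -2], [-2, 3]] = [[-85, 168], [-56, 111]].

[[-85, 168], [-56, 111]]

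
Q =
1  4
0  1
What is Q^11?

[[1, 44], [0, 1]]

Q = I + N where N = [[0, 4], [0, 0]] is strictly upper-triangular, so N^2 = 0.
(I + N)^11 = I + 11·N = [[1, 44], [0, 1]].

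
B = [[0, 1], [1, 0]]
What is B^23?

B² = I (check: tr B = 0 and det B = -1), so B^23 = B since 23 is odd.

[[0, 1], [1, 0]]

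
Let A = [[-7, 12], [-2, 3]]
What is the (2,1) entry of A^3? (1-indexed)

tr A = -4 and det A = 3, so the characteristic polynomial is λ² − (-4)λ + (3) with roots -3 and -1.
Eigenvectors give P = [[-3, 2], [-1, 1]] with P⁻¹ = [[-1, 2], [-1, 3]], and A = P·diag(-3, -1)·P⁻¹.
Then A^3 = P·diag(-27, -1)·P⁻¹ = [[81, -2], [27, -1]] · [[-1, 2], [-1, 3]] = [[-79, 156], [-26, 51]].

-26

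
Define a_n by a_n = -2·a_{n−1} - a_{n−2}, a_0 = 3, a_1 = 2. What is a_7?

32

With companion matrix M = [[-2, -1], [1, 0]], [a_n, a_{n−1}]ᵀ = M·[a_{n−1}, a_{n−2}]ᵀ, so [a_7, a_6]ᵀ = M^6·[a_1, a_0]ᵀ.
M^6 = [[7, 6], [-6, -5]], giving [a_7, a_6]ᵀ = [[32], [-27]].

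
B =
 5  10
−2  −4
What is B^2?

B² = B (a projection; rank 1, trace 1), so B^2 = B.

[[5, 10], [−2, −4]]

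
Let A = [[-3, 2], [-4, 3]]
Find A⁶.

A² = I (check: tr A = 0 and det A = -1), so A⁶ = I since 6 is even.

[[1, 0], [0, 1]]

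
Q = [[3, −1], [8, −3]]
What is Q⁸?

[[1, 0], [0, 1]]

Q² = I (check: tr Q = 0 and det Q = −1), so Q⁸ = I since 8 is even.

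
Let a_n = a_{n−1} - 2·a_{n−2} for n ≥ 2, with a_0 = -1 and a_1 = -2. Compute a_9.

28

With companion matrix Q = [[1, -2], [1, 0]], [a_n, a_{n−1}]ᵀ = Q·[a_{n−1}, a_{n−2}]ᵀ, so [a_9, a_8]ᵀ = Q^8·[a_1, a_0]ᵀ.
Q^8 = [[-17, 6], [-3, -14]], giving [a_9, a_8]ᵀ = [[28], [20]].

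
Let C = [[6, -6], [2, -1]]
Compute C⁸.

tr C = 5 and det C = 6, so the characteristic polynomial is λ² − (5)λ + (6) with roots 2 and 3.
Eigenvectors give P = [[-3, -2], [-2, -1]] with P⁻¹ = [[1, -2], [-2, 3]], and C = P·diag(2, 3)·P⁻¹.
Then C⁸ = P·diag(256, 6561)·P⁻¹ = [[-768, -13122], [-512, -6561]] · [[1, -2], [-2, 3]] = [[25476, -37830], [12610, -18659]].

[[25476, -37830], [12610, -18659]]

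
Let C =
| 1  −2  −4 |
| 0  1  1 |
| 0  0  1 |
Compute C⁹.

[[1, −18, −108], [0, 1, 9], [0, 0, 1]]

C = I + N where N = [[0, −2, −4], [0, 0, 1], [0, 0, 0]] is strictly upper-triangular, so N³ = 0.
(I + N)⁹ = I + 9·N + 36·N² = [[1, −18, −108], [0, 1, 9], [0, 0, 1]].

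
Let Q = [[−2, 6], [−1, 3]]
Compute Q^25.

Q² = Q (a projection; rank 1, trace 1), so Q^25 = Q.

[[−2, 6], [−1, 3]]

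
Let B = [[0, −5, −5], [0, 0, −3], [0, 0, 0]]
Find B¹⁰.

B is strictly triangular, hence nilpotent: B³ = 0, so B¹⁰ = 0.

[[0, 0, 0], [0, 0, 0], [0, 0, 0]]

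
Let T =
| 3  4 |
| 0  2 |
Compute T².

[[9, 20], [0, 4]]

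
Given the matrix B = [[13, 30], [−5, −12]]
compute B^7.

[[6817, 13890], [−2315, −4758]]

tr B = 1 and det B = −6, so the characteristic polynomial is λ² − (1)λ + (−6) with roots 3 and −2.
Eigenvectors give P = [[−3, 2], [1, −1]] with P⁻¹ = [[−1, −2], [−1, −3]], and B = P·diag(3, −2)·P⁻¹.
Then B^7 = P·diag(2187, −128)·P⁻¹ = [[−6561, −256], [2187, 128]] · [[−1, −2], [−1, −3]] = [[6817, 13890], [−2315, −4758]].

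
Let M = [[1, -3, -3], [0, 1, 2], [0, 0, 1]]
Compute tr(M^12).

M = I + N where N = [[0, -3, -3], [0, 0, 2], [0, 0, 0]] is strictly upper-triangular, so N^3 = 0.
(I + N)^12 = I + 12·N + 66·N^2 = [[1, -36, -432], [0, 1, 24], [0, 0, 1]].

3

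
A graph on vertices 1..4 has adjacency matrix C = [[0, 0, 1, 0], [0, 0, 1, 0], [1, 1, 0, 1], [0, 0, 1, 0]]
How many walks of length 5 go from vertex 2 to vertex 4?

The number of length-5 walks from vertex 2 to vertex 4 is entry (2,4) of C^5, where C is the adjacency matrix.
C^2 = [[1, 1, 0, 1], [1, 1, 0, 1], [0, 0, 3, 0], [1, 1, 0, 1]]
C^3 = [[0, 0, 3, 0], [0, 0, 3, 0], [3, 3, 0, 3], [0, 0, 3, 0]]
C^4 = [[3, 3, 0, 3], [3, 3, 0, 3], [0, 0, 9, 0], [3, 3, 0, 3]]
C^5 = [[0, 0, 9, 0], [0, 0, 9, 0], [9, 9, 0, 9], [0, 0, 9, 0]]

0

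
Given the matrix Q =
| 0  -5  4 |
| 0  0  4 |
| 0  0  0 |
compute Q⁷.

[[0, 0, 0], [0, 0, 0], [0, 0, 0]]

Q is strictly triangular, hence nilpotent: Q³ = 0, so Q⁷ = 0.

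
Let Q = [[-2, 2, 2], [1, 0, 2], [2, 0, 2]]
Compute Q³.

[[-16, 20, 20], [10, 4, 20], [20, 0, 24]]

Q² = [[10, -4, 4], [2, 2, 6], [0, 4, 8]]
Q³ = [[-16, 20, 20], [10, 4, 20], [20, 0, 24]]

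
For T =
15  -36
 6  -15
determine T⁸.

[[6561, 0], [0, 6561]]

tr T = 0 and det T = -9, so the characteristic polynomial is λ² − (0)λ + (-9) with roots -3 and 3.
Eigenvectors give P = [[2, 3], [1, 1]] with P⁻¹ = [[-1, 3], [1, -2]], and T = P·diag(-3, 3)·P⁻¹.
Then T⁸ = P·diag(6561, 6561)·P⁻¹ = [[13122, 19683], [6561, 6561]] · [[-1, 3], [1, -2]] = [[6561, 0], [0, 6561]].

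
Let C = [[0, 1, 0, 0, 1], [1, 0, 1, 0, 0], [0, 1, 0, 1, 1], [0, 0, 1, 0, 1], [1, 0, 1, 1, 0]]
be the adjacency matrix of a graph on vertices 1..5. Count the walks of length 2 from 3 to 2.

0

The number of length-2 walks from vertex 3 to vertex 2 is entry (3,2) of C², where C is the adjacency matrix.
C² = [[2, 0, 2, 1, 0], [0, 2, 0, 1, 2], [2, 0, 3, 1, 1], [1, 1, 1, 2, 1], [0, 2, 1, 1, 3]]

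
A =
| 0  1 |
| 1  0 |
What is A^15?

[[0, 1], [1, 0]]

A² = I (check: tr A = 0 and det A = -1), so A^15 = A since 15 is odd.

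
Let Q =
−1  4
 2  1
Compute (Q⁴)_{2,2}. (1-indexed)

Q² = [[9, 0], [0, 9]]
Q³ = [[−9, 36], [18, 9]]
Q⁴ = [[81, 0], [0, 81]]

81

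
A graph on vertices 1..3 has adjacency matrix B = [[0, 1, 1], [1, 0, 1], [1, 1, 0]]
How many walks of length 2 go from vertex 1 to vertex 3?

1

The number of length-2 walks from vertex 1 to vertex 3 is entry (1,3) of B², where B is the adjacency matrix.
B² = [[2, 1, 1], [1, 2, 1], [1, 1, 2]]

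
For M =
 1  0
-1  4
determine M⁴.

M² = [[1, 0], [-5, 16]]
M³ = [[1, 0], [-21, 64]]
M⁴ = [[1, 0], [-85, 256]]

[[1, 0], [-85, 256]]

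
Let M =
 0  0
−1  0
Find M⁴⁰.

[[0, 0], [0, 0]]

M is strictly triangular, hence nilpotent: M² = 0, so M⁴⁰ = 0.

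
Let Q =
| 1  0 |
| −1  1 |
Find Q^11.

Q = I + N where N = [[0, 0], [−1, 0]] is strictly lower-triangular, so N^2 = 0.
(I + N)^11 = I + 11·N = [[1, 0], [−11, 1]].

[[1, 0], [−11, 1]]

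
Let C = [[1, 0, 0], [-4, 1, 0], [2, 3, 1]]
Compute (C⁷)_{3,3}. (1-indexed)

C = I + N where N = [[0, 0, 0], [-4, 0, 0], [2, 3, 0]] is strictly lower-triangular, so N³ = 0.
(I + N)⁷ = I + 7·N + 21·N² = [[1, 0, 0], [-28, 1, 0], [-238, 21, 1]].

1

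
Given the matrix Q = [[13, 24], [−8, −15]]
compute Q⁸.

[[−19679, −39360], [13120, 26241]]

tr Q = −2 and det Q = −3, so the characteristic polynomial is λ² − (−2)λ + (−3) with roots −3 and 1.
Eigenvectors give P = [[3, −2], [−2, 1]] with P⁻¹ = [[−1, −2], [−2, −3]], and Q = P·diag(−3, 1)·P⁻¹.
Then Q⁸ = P·diag(6561, 1)·P⁻¹ = [[19683, −2], [−13122, 1]] · [[−1, −2], [−2, −3]] = [[−19679, −39360], [13120, 26241]].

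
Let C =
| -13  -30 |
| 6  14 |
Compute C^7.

[[-517, -1290], [258, 644]]

tr C = 1 and det C = -2, so the characteristic polynomial is λ² − (1)λ + (-2) with roots -1 and 2.
Eigenvectors give P = [[-5, -2], [2, 1]] with P⁻¹ = [[-1, -2], [2, 5]], and C = P·diag(-1, 2)·P⁻¹.
Then C^7 = P·diag(-1, 128)·P⁻¹ = [[5, -256], [-2, 128]] · [[-1, -2], [2, 5]] = [[-517, -1290], [258, 644]].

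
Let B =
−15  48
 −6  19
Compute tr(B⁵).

244

tr B = 4 and det B = 3, so the characteristic polynomial is λ² − (4)λ + (3) with roots 1 and 3.
Eigenvectors give P = [[3, −8], [1, −3]] with P⁻¹ = [[3, −8], [1, −3]], and B = P·diag(1, 3)·P⁻¹.
Then B⁵ = P·diag(1, 243)·P⁻¹ = [[3, −1944], [1, −729]] · [[3, −8], [1, −3]] = [[−1935, 5808], [−726, 2179]].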